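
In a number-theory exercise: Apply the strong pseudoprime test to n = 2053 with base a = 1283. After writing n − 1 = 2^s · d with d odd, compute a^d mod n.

n − 1 = 2052 = 2^2 · 513, so s = 2 and d = 513.
1283^513 mod 2053 = 1809.

1809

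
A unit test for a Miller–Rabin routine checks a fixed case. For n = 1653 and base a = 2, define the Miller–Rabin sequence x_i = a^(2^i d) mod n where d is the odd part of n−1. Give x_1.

898

n − 1 = 1652 = 2^2 · 413, so s = 2 and d = 413.
By repeated squaring, 2^413 ≡ 713 (mod 1653).
x_0 = 713.
x_1 = 713^2 mod 1653 = 898.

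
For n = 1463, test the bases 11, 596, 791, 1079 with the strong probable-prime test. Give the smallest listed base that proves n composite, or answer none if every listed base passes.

n − 1 = 1462 = 2^1 · 731, so s = 1 and d = 731.
Base 11: x_0 = 11^731 mod 1463 = 121. x_0 ∉ {1, 1462} and s = 1, so 11 is a Miller–Rabin witness and 1463 is composite.
Base 596: x_0 = 596^731 mod 1463 = 904. x_0 ∉ {1, 1462} and s = 1, so 596 is a Miller–Rabin witness and 1463 is composite.
Base 791: x_0 = 791^731 mod 1463 = 483. x_0 ∉ {1, 1462} and s = 1, so 791 is a Miller–Rabin witness and 1463 is composite.
Base 1079: x_0 = 1079^731 mod 1463 = 155. x_0 ∉ {1, 1462} and s = 1, so 1079 is a Miller–Rabin witness and 1463 is composite.
The smallest witness among the given bases is 11.

11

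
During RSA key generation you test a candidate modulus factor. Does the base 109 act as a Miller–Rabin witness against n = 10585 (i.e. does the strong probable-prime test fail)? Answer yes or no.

no

n − 1 = 10584 = 2^3 · 1323, so s = 3 and d = 1323.
By repeated squaring, 109^1323 ≡ 10584 (mod 10585).
x_0 = 109^1323 mod 10585 = 10584.
x_0 = 10584 ≡ −1, so 109 is not a witness.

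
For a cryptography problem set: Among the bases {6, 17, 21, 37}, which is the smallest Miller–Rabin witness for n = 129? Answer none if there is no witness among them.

n − 1 = 128 = 2^7 · 1, so s = 7 and d = 1.
Base 6: x_0 = 6^1 mod 129 = 6. x_0 is neither 1 nor 128, so continue squaring. x_1 = 6^2 mod 129 = 36. x_2 = 36^2 mod 129 = 6. x_3 = 6^2 mod 129 = 36. x_4 = 36^2 mod 129 = 6. x_5 = 6^2 mod 129 = 36. x_6 = 36^2 mod 129 = 6. Reached i = s−1 = 6 without hitting −1: 6 is a Miller–Rabin witness and 129 is composite.
Base 17: x_0 = 17^1 mod 129 = 17. x_0 is neither 1 nor 128, so continue squaring. x_1 = 17^2 mod 129 = 31. x_2 = 31^2 mod 129 = 58. x_3 = 58^2 mod 129 = 10. x_4 = 10^2 mod 129 = 100. x_5 = 100^2 mod 129 = 67. x_6 = 67^2 mod 129 = 103. Reached i = s−1 = 6 without hitting −1: 17 is a Miller–Rabin witness and 129 is composite.
Base 21: x_0 = 21^1 mod 129 = 21. x_0 is neither 1 nor 128, so continue squaring. x_1 = 21^2 mod 129 = 54. x_2 = 54^2 mod 129 = 78. x_3 = 78^2 mod 129 = 21. x_4 = 21^2 mod 129 = 54. x_5 = 54^2 mod 129 = 78. x_6 = 78^2 mod 129 = 21. Reached i = s−1 = 6 without hitting −1: 21 is a Miller–Rabin witness and 129 is composite.
Base 37: x_0 = 37^1 mod 129 = 37. x_0 is neither 1 nor 128, so continue squaring. x_1 = 37^2 mod 129 = 79. x_2 = 79^2 mod 129 = 49. x_3 = 49^2 mod 129 = 79. x_4 = 79^2 mod 129 = 49. x_5 = 49^2 mod 129 = 79. x_6 = 79^2 mod 129 = 49. Reached i = s−1 = 6 without hitting −1: 37 is a Miller–Rabin witness and 129 is composite.
The smallest witness among the given bases is 6.

6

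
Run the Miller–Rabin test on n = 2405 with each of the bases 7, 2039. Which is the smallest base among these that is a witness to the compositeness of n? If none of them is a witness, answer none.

n − 1 = 2404 = 2^2 · 601, so s = 2 and d = 601.
Base 7: x_0 = 7^601 mod 2405 = 2217. x_0 is neither 1 nor 2404, so continue squaring. x_1 = 2217^2 mod 2405 = 1674. Reached i = s−1 = 1 without hitting −1: 7 is a Miller–Rabin witness and 2405 is composite.
Base 2039: x_0 = 2039^601 mod 2405 = 1584. x_0 is neither 1 nor 2404, so continue squaring. x_1 = 1584^2 mod 2405 = 641. Reached i = s−1 = 1 without hitting −1: 2039 is a Miller–Rabin witness and 2405 is composite.
The smallest witness among the given bases is 7.

7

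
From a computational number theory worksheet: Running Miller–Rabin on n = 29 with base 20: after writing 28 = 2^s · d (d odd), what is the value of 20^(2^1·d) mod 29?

n − 1 = 28 = 2^2 · 7, so s = 2 and d = 7.
Repeated squaring mod 29: 20^1 ≡ 20, 20^2 ≡ 23, 20^4 ≡ 7.
7 = 4 + 2 + 1, so 20^7 ≡ 7·23·20 ≡ 1 (mod 29).
x_0 = 1.
x_1 = 1^2 mod 29 = 1.

1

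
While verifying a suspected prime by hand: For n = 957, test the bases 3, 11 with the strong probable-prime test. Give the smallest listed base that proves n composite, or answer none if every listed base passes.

n − 1 = 956 = 2^2 · 239, so s = 2 and d = 239.
Base 3: x_0 = 3^239 mod 957 = 345. x_0 is neither 1 nor 956, so continue squaring. x_1 = 345^2 mod 957 = 357. Reached i = s−1 = 1 without hitting −1: 3 is a Miller–Rabin witness and 957 is composite.
Base 11: x_0 = 11^239 mod 957 = 308. x_0 is neither 1 nor 956, so continue squaring. x_1 = 308^2 mod 957 = 121. Reached i = s−1 = 1 without hitting −1: 11 is a Miller–Rabin witness and 957 is composite.
The smallest witness among the given bases is 3.

3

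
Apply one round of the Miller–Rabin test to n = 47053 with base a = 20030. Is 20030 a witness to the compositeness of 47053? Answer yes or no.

n − 1 = 47052 = 2^2 · 11763, so s = 2 and d = 11763.
Repeated squaring mod 47053: 20030^1 ≡ 20030, 20030^2 ≡ 27022, 20030^4 ≡ 20030, 20030^8 ≡ 27022, 20030^16 ≡ 20030, 20030^32 ≡ 27022, 20030^64 ≡ 20030, 20030^128 ≡ 27022, 20030^256 ≡ 20030, 20030^512 ≡ 27022, 20030^1024 ≡ 20030, 20030^2048 ≡ 27022, 20030^4096 ≡ 20030, 20030^8192 ≡ 27022.
11763 = 8192 + 2048 + 1024 + 256 + 128 + 64 + 32 + 16 + 2 + 1, so 20030^11763 ≡ 27022·27022·20030·20030·27022·20030·27022·20030·27022·20030 ≡ 1 (mod 47053).
x_0 = 20030^11763 mod 47053 = 1.
x_0 = 1, so 20030 is not a witness.

no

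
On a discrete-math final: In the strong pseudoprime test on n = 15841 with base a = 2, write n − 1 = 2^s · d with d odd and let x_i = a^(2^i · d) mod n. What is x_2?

1

n − 1 = 15840 = 2^5 · 495, so s = 5 and d = 495.
x_0 = 2^495 mod 15841 = 1.
x_1 = 1^2 mod 15841 = 1.
x_2 = 1^2 mod 15841 = 1.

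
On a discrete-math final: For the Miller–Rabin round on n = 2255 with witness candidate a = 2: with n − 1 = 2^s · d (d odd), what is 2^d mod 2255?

n − 1 = 2254 = 2^1 · 1127, so s = 1 and d = 1127.
2^1127 mod 2255 = 128.

128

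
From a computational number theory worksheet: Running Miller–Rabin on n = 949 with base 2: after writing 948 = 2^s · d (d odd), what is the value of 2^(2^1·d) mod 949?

n − 1 = 948 = 2^2 · 237, so s = 2 and d = 237.
x_0 = 2^237 mod 949 = 811.
x_1 = 811^2 mod 949 = 64.

64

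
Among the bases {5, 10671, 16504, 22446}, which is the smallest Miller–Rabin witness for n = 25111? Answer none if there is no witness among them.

n − 1 = 25110 = 2^1 · 12555, so s = 1 and d = 12555.
Base 5: x_0 = 5^12555 mod 25111 = 1. x_0 = 1, so 5 is not a witness.
Base 10671: x_0 = 10671^12555 mod 25111 = 25110. x_0 = 25110 ≡ −1, so 10671 is not a witness.
Base 16504: x_0 = 16504^12555 mod 25111 = 25110. x_0 = 25110 ≡ −1, so 16504 is not a witness.
Base 22446: x_0 = 22446^12555 mod 25111 = 25110. x_0 = 25110 ≡ −1, so 22446 is not a witness.
No listed base is a witness for 25111.

none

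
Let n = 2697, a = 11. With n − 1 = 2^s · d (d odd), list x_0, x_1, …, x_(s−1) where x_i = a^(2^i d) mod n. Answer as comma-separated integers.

881, 2122, 1591

n − 1 = 2696 = 2^3 · 337, so s = 3 and d = 337.
x_0 = 11^337 mod 2697 = 881.
x_1 = 881^2 mod 2697 = 2122.
x_2 = 2122^2 mod 2697 = 1591.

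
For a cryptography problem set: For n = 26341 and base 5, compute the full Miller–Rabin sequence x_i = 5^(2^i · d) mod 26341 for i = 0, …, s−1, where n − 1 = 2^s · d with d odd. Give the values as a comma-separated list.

21727, 5468

n − 1 = 26340 = 2^2 · 6585, so s = 2 and d = 6585.
x_0 = 5^6585 mod 26341 = 21727.
x_1 = 21727^2 mod 26341 = 5468.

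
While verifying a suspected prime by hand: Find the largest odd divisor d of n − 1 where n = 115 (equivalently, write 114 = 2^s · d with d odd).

Halving: 114 → 57; 57 is odd.
So 114 = 2^1 · 57.

57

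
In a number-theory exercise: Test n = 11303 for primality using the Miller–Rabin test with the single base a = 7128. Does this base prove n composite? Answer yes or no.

yes

n − 1 = 11302 = 2^1 · 5651, so s = 1 and d = 5651.
Repeated squaring mod 11303: 7128^1 ≡ 7128, 7128^2 ≡ 1399, 7128^4 ≡ 1782, 7128^8 ≡ 10684, 7128^16 ≡ 10162, 7128^32 ≡ 2036, 7128^64 ≡ 8398, 7128^128 ≡ 6987, 7128^256 ≡ 512, 7128^512 ≡ 2175, 7128^1024 ≡ 5971, 7128^2048 ≡ 3179, 7128^4096 ≡ 1159.
5651 = 4096 + 1024 + 512 + 16 + 2 + 1, so 7128^5651 ≡ 1159·5971·2175·10162·1399·7128 ≡ 9527 (mod 11303).
x_0 = 7128^5651 mod 11303 = 9527.
x_0 ∉ {1, 11302} and s = 1, so 7128 is a Miller–Rabin witness and 11303 is composite.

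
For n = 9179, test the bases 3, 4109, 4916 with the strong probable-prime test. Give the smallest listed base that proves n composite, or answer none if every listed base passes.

3

n − 1 = 9178 = 2^1 · 4589, so s = 1 and d = 4589.
Base 3: x_0 = 3^4589 mod 9179 = 58. x_0 ∉ {1, 9178} and s = 1, so 3 is a Miller–Rabin witness and 9179 is composite.
Base 4109: x_0 = 4109^4589 mod 9179 = 6849. x_0 ∉ {1, 9178} and s = 1, so 4109 is a Miller–Rabin witness and 9179 is composite.
Base 4916: x_0 = 4916^4589 mod 9179 = 625. x_0 ∉ {1, 9178} and s = 1, so 4916 is a Miller–Rabin witness and 9179 is composite.
The smallest witness among the given bases is 3.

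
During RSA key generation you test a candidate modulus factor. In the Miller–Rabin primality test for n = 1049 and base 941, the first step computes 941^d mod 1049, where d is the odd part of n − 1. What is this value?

n − 1 = 1048 = 2^3 · 131, so s = 3 and d = 131.
941^131 mod 1049 = 223.

223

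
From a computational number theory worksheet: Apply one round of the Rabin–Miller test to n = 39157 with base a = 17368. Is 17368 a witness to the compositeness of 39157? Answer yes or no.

no

n − 1 = 39156 = 2^2 · 9789, so s = 2 and d = 9789.
x_0 = 17368^9789 mod 39157 = 39156.
x_0 = 39156 ≡ −1, so 17368 is not a witness.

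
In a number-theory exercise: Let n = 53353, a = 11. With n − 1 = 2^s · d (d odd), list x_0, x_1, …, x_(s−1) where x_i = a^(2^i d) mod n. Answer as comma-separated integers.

8658, 53352, 1

n − 1 = 53352 = 2^3 · 6669, so s = 3 and d = 6669.
x_0 = 11^6669 mod 53353 = 8658.
x_1 = 8658^2 mod 53353 = 53352.
x_2 = 53352^2 mod 53353 = 1.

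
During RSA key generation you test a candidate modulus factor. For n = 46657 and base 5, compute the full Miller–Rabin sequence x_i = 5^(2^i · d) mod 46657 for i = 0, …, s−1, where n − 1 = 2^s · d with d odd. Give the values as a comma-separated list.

746, 43289, 5773, 14431, 23570, 1

n − 1 = 46656 = 2^6 · 729, so s = 6 and d = 729.
x_0 = 5^729 mod 46657 = 746.
x_1 = 746^2 mod 46657 = 43289.
x_2 = 43289^2 mod 46657 = 5773.
x_3 = 5773^2 mod 46657 = 14431.
x_4 = 14431^2 mod 46657 = 23570.
x_5 = 23570^2 mod 46657 = 1.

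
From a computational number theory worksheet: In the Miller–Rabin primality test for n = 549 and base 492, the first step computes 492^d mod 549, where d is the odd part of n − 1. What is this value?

n − 1 = 548 = 2^2 · 137, so s = 2 and d = 137.
Repeated squaring mod 549: 492^1 ≡ 492, 492^2 ≡ 504, 492^4 ≡ 378, 492^8 ≡ 144, 492^16 ≡ 423, 492^32 ≡ 504, 492^64 ≡ 378, 492^128 ≡ 144.
137 = 128 + 8 + 1, so 492^137 ≡ 144·144·492 ≡ 45 (mod 549).

45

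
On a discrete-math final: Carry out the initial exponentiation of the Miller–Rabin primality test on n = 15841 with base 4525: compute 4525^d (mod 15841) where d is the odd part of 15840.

15840

n − 1 = 15840 = 2^5 · 495, so s = 5 and d = 495.
Repeated squaring mod 15841: 4525^1 ≡ 4525, 4525^2 ≡ 9053, 4525^4 ≡ 11316, 4525^8 ≡ 9053, 4525^16 ≡ 11316, 4525^32 ≡ 9053, 4525^64 ≡ 11316, 4525^128 ≡ 9053, 4525^256 ≡ 11316.
495 = 256 + 128 + 64 + 32 + 8 + 4 + 2 + 1, so 4525^495 ≡ 11316·9053·11316·9053·9053·11316·9053·4525 ≡ 15840 (mod 15841).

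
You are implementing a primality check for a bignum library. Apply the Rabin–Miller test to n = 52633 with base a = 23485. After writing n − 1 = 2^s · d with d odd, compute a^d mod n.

n − 1 = 52632 = 2^3 · 6579, so s = 3 and d = 6579.
By repeated squaring, 23485^6579 ≡ 44394 (mod 52633).

44394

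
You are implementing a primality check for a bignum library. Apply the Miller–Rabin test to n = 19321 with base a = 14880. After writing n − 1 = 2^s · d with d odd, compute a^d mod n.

n − 1 = 19320 = 2^3 · 2415, so s = 3 and d = 2415.
Repeated squaring mod 19321: 14880^1 ≡ 14880, 14880^2 ≡ 15061, 14880^4 ≡ 5181, 14880^8 ≡ 5892, 14880^16 ≡ 15148, 14880^32 ≡ 5708, 14880^64 ≡ 6058, 14880^128 ≡ 8785, 14880^256 ≡ 8151, 14880^512 ≡ 13203, 14880^1024 ≡ 5147, 14880^2048 ≡ 2518.
2415 = 2048 + 256 + 64 + 32 + 8 + 4 + 2 + 1, so 14880^2415 ≡ 2518·8151·6058·5708·5892·5181·15061·14880 ≡ 8341 (mod 19321).

8341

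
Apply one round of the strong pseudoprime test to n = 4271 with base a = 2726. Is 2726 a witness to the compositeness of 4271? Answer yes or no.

no

n − 1 = 4270 = 2^1 · 2135, so s = 1 and d = 2135.
x_0 = 2726^2135 mod 4271 = 4270.
x_0 = 4270 ≡ −1, so 2726 is not a witness.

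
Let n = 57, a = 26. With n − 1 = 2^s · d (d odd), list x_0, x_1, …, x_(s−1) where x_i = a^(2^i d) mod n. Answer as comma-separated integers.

n − 1 = 56 = 2^3 · 7, so s = 3 and d = 7.
x_0 = 26^7 mod 57 = 26.
x_1 = 26^2 mod 57 = 49.
x_2 = 49^2 mod 57 = 7.

26, 49, 7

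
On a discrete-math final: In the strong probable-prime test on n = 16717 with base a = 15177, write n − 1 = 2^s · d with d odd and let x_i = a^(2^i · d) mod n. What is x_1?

n − 1 = 16716 = 2^2 · 4179, so s = 2 and d = 4179.
x_0 = 15177^4179 mod 16717 = 10169.
x_1 = 10169^2 mod 16717 = 13916.

13916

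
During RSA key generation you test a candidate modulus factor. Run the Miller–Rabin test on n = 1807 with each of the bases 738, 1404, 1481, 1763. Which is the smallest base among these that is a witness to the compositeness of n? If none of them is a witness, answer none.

n − 1 = 1806 = 2^1 · 903, so s = 1 and d = 903.
Base 738: x_0 = 738^903 mod 1807 = 1806. x_0 = 1806 ≡ −1, so 738 is not a witness.
Base 1404: x_0 = 1404^903 mod 1807 = 650. x_0 ∉ {1, 1806} and s = 1, so 1404 is a Miller–Rabin witness and 1807 is composite.
Base 1481: x_0 = 1481^903 mod 1807 = 480. x_0 ∉ {1, 1806} and s = 1, so 1481 is a Miller–Rabin witness and 1807 is composite.
Base 1763: x_0 = 1763^903 mod 1807 = 1695. x_0 ∉ {1, 1806} and s = 1, so 1763 is a Miller–Rabin witness and 1807 is composite.
The smallest witness among the given bases is 1404.

1404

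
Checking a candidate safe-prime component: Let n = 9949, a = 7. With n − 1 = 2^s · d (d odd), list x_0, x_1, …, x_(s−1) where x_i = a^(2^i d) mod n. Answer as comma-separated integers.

1, 1

n − 1 = 9948 = 2^2 · 2487, so s = 2 and d = 2487.
x_0 = 7^2487 mod 9949 = 1.
x_1 = 1^2 mod 9949 = 1.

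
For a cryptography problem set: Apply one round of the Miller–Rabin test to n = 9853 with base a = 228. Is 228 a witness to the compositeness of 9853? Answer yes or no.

n − 1 = 9852 = 2^2 · 2463, so s = 2 and d = 2463.
x_0 = 228^2463 mod 9853 = 248.
x_0 is neither 1 nor 9852, so continue squaring.
x_1 = 248^2 mod 9853 = 2386.
Reached i = s−1 = 1 without hitting −1: 228 is a Miller–Rabin witness and 9853 is composite.

yes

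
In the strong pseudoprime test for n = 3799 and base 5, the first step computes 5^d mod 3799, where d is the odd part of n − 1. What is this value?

n − 1 = 3798 = 2^1 · 1899, so s = 1 and d = 1899.
Repeated squaring mod 3799: 5^1 ≡ 5, 5^2 ≡ 25, 5^4 ≡ 625, 5^8 ≡ 3127, 5^16 ≡ 3302, 5^32 ≡ 74, 5^64 ≡ 1677, 5^128 ≡ 1069, 5^256 ≡ 3061, 5^512 ≡ 1387, 5^1024 ≡ 1475.
1899 = 1024 + 512 + 256 + 64 + 32 + 8 + 2 + 1, so 5^1899 ≡ 1475·1387·3061·1677·74·3127·25·5 ≡ 1222 (mod 3799).

1222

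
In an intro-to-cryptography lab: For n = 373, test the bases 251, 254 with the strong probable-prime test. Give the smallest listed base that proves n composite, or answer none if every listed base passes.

n − 1 = 372 = 2^2 · 93, so s = 2 and d = 93.
Base 251: x_0 = 251^93 mod 373 = 1. x_0 = 1, so 251 is not a witness.
Base 254: x_0 = 254^93 mod 373 = 372. x_0 = 372 ≡ −1, so 254 is not a witness.
No listed base is a witness for 373.

none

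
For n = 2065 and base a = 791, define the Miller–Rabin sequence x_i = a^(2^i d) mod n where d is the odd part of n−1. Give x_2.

1001

n − 1 = 2064 = 2^4 · 129, so s = 4 and d = 129.
x_0 = 791^129 mod 2065 = 301.
x_1 = 301^2 mod 2065 = 1806.
x_2 = 1806^2 mod 2065 = 1001.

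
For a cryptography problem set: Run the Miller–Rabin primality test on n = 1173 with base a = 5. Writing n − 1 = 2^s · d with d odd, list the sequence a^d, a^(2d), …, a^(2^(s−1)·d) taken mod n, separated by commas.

983, 910

n − 1 = 1172 = 2^2 · 293, so s = 2 and d = 293.
x_0 = 5^293 mod 1173 = 983.
x_1 = 983^2 mod 1173 = 910.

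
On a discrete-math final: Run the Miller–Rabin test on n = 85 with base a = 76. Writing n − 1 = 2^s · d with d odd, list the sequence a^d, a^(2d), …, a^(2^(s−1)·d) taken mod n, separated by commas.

n − 1 = 84 = 2^2 · 21, so s = 2 and d = 21.
x_0 = 76^21 mod 85 = 26.
x_1 = 26^2 mod 85 = 81.

26, 81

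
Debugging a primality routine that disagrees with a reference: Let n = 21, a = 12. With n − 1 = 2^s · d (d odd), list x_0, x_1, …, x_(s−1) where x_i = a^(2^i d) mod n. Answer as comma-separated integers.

3, 9

n − 1 = 20 = 2^2 · 5, so s = 2 and d = 5.
x_0 = 12^5 mod 21 = 3.
x_1 = 3^2 mod 21 = 9.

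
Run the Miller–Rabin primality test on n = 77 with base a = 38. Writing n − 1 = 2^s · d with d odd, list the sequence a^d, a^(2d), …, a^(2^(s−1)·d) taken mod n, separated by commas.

31, 37

n − 1 = 76 = 2^2 · 19, so s = 2 and d = 19.
x_0 = 38^19 mod 77 = 31.
x_1 = 31^2 mod 77 = 37.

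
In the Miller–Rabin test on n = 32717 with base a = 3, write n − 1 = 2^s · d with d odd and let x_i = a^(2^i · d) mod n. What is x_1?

n − 1 = 32716 = 2^2 · 8179, so s = 2 and d = 8179.
x_0 = 3^8179 mod 32717 = 21385.
x_1 = 21385^2 mod 32717 = 32716.

32716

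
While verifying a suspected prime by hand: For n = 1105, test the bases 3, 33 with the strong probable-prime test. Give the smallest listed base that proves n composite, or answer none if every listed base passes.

3

n − 1 = 1104 = 2^4 · 69, so s = 4 and d = 69.
Base 3: x_0 = 3^69 mod 1105 = 1093. x_0 is neither 1 nor 1104, so continue squaring. x_1 = 1093^2 mod 1105 = 144. x_2 = 144^2 mod 1105 = 846. x_3 = 846^2 mod 1105 = 781. Reached i = s−1 = 3 without hitting −1: 3 is a Miller–Rabin witness and 1105 is composite.
Base 33: x_0 = 33^69 mod 1105 = 203. x_0 is neither 1 nor 1104, so continue squaring. x_1 = 203^2 mod 1105 = 324. x_2 = 324^2 mod 1105 = 1. x_2 = 1 but x_1 ≠ ±1, a nontrivial square root of 1 — 33 is a witness and 1105 is composite.
The smallest witness among the given bases is 3.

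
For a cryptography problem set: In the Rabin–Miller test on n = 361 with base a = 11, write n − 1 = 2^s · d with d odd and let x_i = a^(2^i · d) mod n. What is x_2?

n − 1 = 360 = 2^3 · 45, so s = 3 and d = 45.
x_0 = 11^45 mod 361 = 96.
x_1 = 96^2 mod 361 = 191.
x_2 = 191^2 mod 361 = 20.

20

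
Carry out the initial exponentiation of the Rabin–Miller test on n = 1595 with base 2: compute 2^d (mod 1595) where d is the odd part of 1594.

n − 1 = 1594 = 2^1 · 797, so s = 1 and d = 797.
2^797 mod 1595 = 942.

942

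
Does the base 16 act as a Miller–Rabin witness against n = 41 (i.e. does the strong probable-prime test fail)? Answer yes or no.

no

n − 1 = 40 = 2^3 · 5, so s = 3 and d = 5.
x_0 = 16^5 mod 41 = 1.
x_0 = 1, so 16 is not a witness.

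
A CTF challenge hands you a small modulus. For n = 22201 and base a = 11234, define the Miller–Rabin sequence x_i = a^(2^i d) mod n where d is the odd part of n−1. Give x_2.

n − 1 = 22200 = 2^3 · 2775, so s = 3 and d = 2775.
x_0 = 11234^2775 mod 22201 = 2279.
x_1 = 2279^2 mod 22201 = 21008.
x_2 = 21008^2 mod 22201 = 2385.

2385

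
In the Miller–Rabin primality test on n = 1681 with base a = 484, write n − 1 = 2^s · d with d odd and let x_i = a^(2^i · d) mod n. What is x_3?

n − 1 = 1680 = 2^4 · 105, so s = 4 and d = 105.
Repeated squaring mod 1681: 484^1 ≡ 484, 484^2 ≡ 597, 484^4 ≡ 37, 484^8 ≡ 1369, 484^16 ≡ 1527, 484^32 ≡ 182, 484^64 ≡ 1185.
105 = 64 + 32 + 8 + 1, so 484^105 ≡ 1185·182·1369·484 ≡ 360 (mod 1681).
x_0 = 360.
x_1 = 360^2 mod 1681 = 163.
x_2 = 163^2 mod 1681 = 1354.
x_3 = 1354^2 mod 1681 = 1026.

1026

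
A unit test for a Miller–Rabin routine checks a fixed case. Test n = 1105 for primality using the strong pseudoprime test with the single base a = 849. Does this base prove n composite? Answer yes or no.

n − 1 = 1104 = 2^4 · 69, so s = 4 and d = 69.
x_0 = 849^69 mod 1105 = 1104.
x_0 = 1104 ≡ −1, so 849 is not a witness.

no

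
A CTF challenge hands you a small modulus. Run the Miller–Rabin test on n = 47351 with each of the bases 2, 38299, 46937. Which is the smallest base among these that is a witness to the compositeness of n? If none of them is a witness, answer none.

none

n − 1 = 47350 = 2^1 · 23675, so s = 1 and d = 23675.
Base 2: x_0 = 2^23675 mod 47351 = 1. x_0 = 1, so 2 is not a witness.
Base 38299: x_0 = 38299^23675 mod 47351 = 47350. x_0 = 47350 ≡ −1, so 38299 is not a witness.
Base 46937: x_0 = 46937^23675 mod 47351 = 47350. x_0 = 47350 ≡ −1, so 46937 is not a witness.
No listed base is a witness for 47351.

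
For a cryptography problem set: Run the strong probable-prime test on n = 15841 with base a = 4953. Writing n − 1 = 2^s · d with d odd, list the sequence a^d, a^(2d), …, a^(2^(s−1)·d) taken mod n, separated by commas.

n − 1 = 15840 = 2^5 · 495, so s = 5 and d = 495.
x_0 = 4953^495 mod 15841 = 11159.
x_1 = 11159^2 mod 15841 = 13021.
x_2 = 13021^2 mod 15841 = 218.
x_3 = 218^2 mod 15841 = 1.
x_4 = 1^2 mod 15841 = 1.

11159, 13021, 218, 1, 1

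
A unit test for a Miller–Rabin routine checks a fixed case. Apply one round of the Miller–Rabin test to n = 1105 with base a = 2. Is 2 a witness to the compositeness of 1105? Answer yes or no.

n − 1 = 1104 = 2^4 · 69, so s = 4 and d = 69.
x_0 = 2^69 mod 1105 = 967.
x_0 is neither 1 nor 1104, so continue squaring.
x_1 = 967^2 mod 1105 = 259.
x_2 = 259^2 mod 1105 = 781.
x_3 = 781^2 mod 1105 = 1.
x_3 = 1 but x_2 ≠ ±1, a nontrivial square root of 1 — 2 is a witness and 1105 is composite.

yes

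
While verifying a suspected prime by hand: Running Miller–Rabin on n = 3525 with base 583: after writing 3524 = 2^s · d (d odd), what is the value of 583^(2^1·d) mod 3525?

n − 1 = 3524 = 2^2 · 881, so s = 2 and d = 881.
x_0 = 583^881 mod 3525 = 3508.
x_1 = 3508^2 mod 3525 = 289.

289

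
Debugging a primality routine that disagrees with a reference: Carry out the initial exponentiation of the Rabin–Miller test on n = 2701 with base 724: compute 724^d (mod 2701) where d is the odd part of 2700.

n − 1 = 2700 = 2^2 · 675, so s = 2 and d = 675.
By repeated squaring, 724^675 ≡ 776 (mod 2701).

776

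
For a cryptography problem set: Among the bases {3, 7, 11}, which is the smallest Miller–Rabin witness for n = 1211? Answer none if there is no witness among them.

3

n − 1 = 1210 = 2^1 · 605, so s = 1 and d = 605.
Base 3: x_0 = 3^605 mod 1211 = 838. x_0 ∉ {1, 1210} and s = 1, so 3 is a Miller–Rabin witness and 1211 is composite.
Base 7: x_0 = 7^605 mod 1211 = 868. x_0 ∉ {1, 1210} and s = 1, so 7 is a Miller–Rabin witness and 1211 is composite.
Base 11: x_0 = 11^605 mod 1211 = 226. x_0 ∉ {1, 1210} and s = 1, so 11 is a Miller–Rabin witness and 1211 is composite.
The smallest witness among the given bases is 3.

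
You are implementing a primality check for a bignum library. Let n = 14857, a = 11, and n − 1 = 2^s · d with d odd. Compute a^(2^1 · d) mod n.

14197

n − 1 = 14856 = 2^3 · 1857, so s = 3 and d = 1857.
x_0 = 11^1857 mod 14857 = 8547.
x_1 = 8547^2 mod 14857 = 14197.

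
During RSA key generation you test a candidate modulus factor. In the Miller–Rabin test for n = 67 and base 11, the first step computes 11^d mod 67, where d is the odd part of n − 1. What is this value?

n − 1 = 66 = 2^1 · 33, so s = 1 and d = 33.
Repeated squaring mod 67: 11^1 ≡ 11, 11^2 ≡ 54, 11^4 ≡ 35, 11^8 ≡ 19, 11^16 ≡ 26, 11^32 ≡ 6.
33 = 32 + 1, so 11^33 ≡ 6·11 ≡ 66 (mod 67).

66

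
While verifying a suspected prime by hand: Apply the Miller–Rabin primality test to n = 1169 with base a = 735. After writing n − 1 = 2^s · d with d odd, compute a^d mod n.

1036

n − 1 = 1168 = 2^4 · 73, so s = 4 and d = 73.
By repeated squaring, 735^73 ≡ 1036 (mod 1169).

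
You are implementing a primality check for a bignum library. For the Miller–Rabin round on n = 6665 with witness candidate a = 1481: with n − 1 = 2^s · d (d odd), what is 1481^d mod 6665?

n − 1 = 6664 = 2^3 · 833, so s = 3 and d = 833.
By repeated squaring, 1481^833 ≡ 2501 (mod 6665).

2501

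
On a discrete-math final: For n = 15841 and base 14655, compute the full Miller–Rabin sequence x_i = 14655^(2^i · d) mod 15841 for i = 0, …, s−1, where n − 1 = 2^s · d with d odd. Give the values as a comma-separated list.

2045, 1, 1, 1, 1

n − 1 = 15840 = 2^5 · 495, so s = 5 and d = 495.
x_0 = 14655^495 mod 15841 = 2045.
x_1 = 2045^2 mod 15841 = 1.
x_2 = 1^2 mod 15841 = 1.
x_3 = 1^2 mod 15841 = 1.
x_4 = 1^2 mod 15841 = 1.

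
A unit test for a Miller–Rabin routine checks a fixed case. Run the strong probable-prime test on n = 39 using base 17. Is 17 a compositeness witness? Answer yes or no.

yes

n − 1 = 38 = 2^1 · 19, so s = 1 and d = 19.
x_0 = 17^19 mod 39 = 17.
x_0 ∉ {1, 38} and s = 1, so 17 is a Miller–Rabin witness and 39 is composite.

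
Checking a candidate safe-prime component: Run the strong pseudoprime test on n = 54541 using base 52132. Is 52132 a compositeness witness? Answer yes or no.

no

n − 1 = 54540 = 2^2 · 13635, so s = 2 and d = 13635.
x_0 = 52132^13635 mod 54541 = 11273.
x_0 is neither 1 nor 54540, so continue squaring.
x_1 = 11273^2 mod 54541 = 54540.
x_1 ≡ −1, so 52132 is not a witness.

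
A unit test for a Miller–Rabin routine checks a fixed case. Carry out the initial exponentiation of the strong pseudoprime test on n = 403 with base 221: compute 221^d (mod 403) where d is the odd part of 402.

n − 1 = 402 = 2^1 · 201, so s = 1 and d = 201.
Repeated squaring mod 403: 221^1 ≡ 221, 221^2 ≡ 78, 221^4 ≡ 39, 221^8 ≡ 312, 221^16 ≡ 221, 221^32 ≡ 78, 221^64 ≡ 39, 221^128 ≡ 312.
201 = 128 + 64 + 8 + 1, so 221^201 ≡ 312·39·312·221 ≡ 221 (mod 403).

221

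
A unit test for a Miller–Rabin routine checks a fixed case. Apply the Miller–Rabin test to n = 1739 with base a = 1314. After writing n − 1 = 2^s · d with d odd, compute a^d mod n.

22

n − 1 = 1738 = 2^1 · 869, so s = 1 and d = 869.
By repeated squaring, 1314^869 ≡ 22 (mod 1739).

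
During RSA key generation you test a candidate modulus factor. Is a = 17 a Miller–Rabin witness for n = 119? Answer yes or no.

n − 1 = 118 = 2^1 · 59, so s = 1 and d = 59.
x_0 = 17^59 mod 119 = 68.
x_0 ∉ {1, 118} and s = 1, so 17 is a Miller–Rabin witness and 119 is composite.

yes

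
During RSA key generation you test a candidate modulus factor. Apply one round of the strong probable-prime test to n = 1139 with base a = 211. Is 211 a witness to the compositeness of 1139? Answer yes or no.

yes

n − 1 = 1138 = 2^1 · 569, so s = 1 and d = 569.
By repeated squaring, 211^569 ≡ 758 (mod 1139).
x_0 = 211^569 mod 1139 = 758.
x_0 ∉ {1, 1138} and s = 1, so 211 is a Miller–Rabin witness and 1139 is composite.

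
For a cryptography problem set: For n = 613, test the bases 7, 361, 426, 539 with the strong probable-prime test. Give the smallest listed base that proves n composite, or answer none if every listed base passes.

none

n − 1 = 612 = 2^2 · 153, so s = 2 and d = 153.
Base 7: x_0 = 7^153 mod 613 = 1. x_0 = 1, so 7 is not a witness.
Base 361: x_0 = 361^153 mod 613 = 1. x_0 = 1, so 361 is not a witness.
Base 426: x_0 = 426^153 mod 613 = 578. x_0 is neither 1 nor 612, so continue squaring. x_1 = 578^2 mod 613 = 612. x_1 ≡ −1, so 426 is not a witness.
Base 539: x_0 = 539^153 mod 613 = 35. x_0 is neither 1 nor 612, so continue squaring. x_1 = 35^2 mod 613 = 612. x_1 ≡ −1, so 539 is not a witness.
No listed base is a witness for 613.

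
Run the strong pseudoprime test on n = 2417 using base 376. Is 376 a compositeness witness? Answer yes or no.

no

n − 1 = 2416 = 2^4 · 151, so s = 4 and d = 151.
By repeated squaring, 376^151 ≡ 67 (mod 2417).
x_0 = 376^151 mod 2417 = 67.
x_0 is neither 1 nor 2416, so continue squaring.
x_1 = 67^2 mod 2417 = 2072.
x_2 = 2072^2 mod 2417 = 592.
x_3 = 592^2 mod 2417 = 2416.
x_3 ≡ −1, so 376 is not a witness.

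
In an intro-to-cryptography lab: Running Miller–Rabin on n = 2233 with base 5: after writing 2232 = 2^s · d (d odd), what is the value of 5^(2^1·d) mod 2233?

n − 1 = 2232 = 2^3 · 279, so s = 3 and d = 279.
x_0 = 5^279 mod 2233 = 1021.
x_1 = 1021^2 mod 2233 = 1863.

1863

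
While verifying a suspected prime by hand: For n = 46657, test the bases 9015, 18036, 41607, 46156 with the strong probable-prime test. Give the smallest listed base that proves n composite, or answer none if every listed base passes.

n − 1 = 46656 = 2^6 · 729, so s = 6 and d = 729.
Base 9015: x_0 = 9015^729 mod 46657 = 36106. x_0 is neither 1 nor 46656, so continue squaring. x_1 = 36106^2 mod 46657 = 46656. x_1 ≡ −1, so 9015 is not a witness.
Base 18036: x_0 = 18036^729 mod 46657 = 41150. x_0 is neither 1 nor 46656, so continue squaring. x_1 = 41150^2 mod 46657 = 46656. x_1 ≡ −1, so 18036 is not a witness.
Base 41607: x_0 = 41607^729 mod 46657 = 5260. x_0 is neither 1 nor 46656, so continue squaring. x_1 = 5260^2 mod 46657 = 46656. x_1 ≡ −1, so 41607 is not a witness.
Base 46156: x_0 = 46156^729 mod 46657 = 41150. x_0 is neither 1 nor 46656, so continue squaring. x_1 = 41150^2 mod 46657 = 46656. x_1 ≡ −1, so 46156 is not a witness.
No listed base is a witness for 46657.

none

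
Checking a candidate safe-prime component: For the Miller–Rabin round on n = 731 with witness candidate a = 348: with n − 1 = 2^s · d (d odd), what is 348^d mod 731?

434

n − 1 = 730 = 2^1 · 365, so s = 1 and d = 365.
348^365 mod 731 = 434.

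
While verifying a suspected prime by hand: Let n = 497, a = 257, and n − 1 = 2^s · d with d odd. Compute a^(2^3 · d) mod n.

n − 1 = 496 = 2^4 · 31, so s = 4 and d = 31.
x_0 = 257^31 mod 497 = 201.
x_1 = 201^2 mod 497 = 144.
x_2 = 144^2 mod 497 = 359.
x_3 = 359^2 mod 497 = 158.

158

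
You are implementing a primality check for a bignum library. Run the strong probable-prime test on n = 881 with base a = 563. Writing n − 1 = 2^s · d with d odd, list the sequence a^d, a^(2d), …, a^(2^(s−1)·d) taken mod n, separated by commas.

494, 880, 1, 1

n − 1 = 880 = 2^4 · 55, so s = 4 and d = 55.
x_0 = 563^55 mod 881 = 494.
x_1 = 494^2 mod 881 = 880.
x_2 = 880^2 mod 881 = 1.
x_3 = 1^2 mod 881 = 1.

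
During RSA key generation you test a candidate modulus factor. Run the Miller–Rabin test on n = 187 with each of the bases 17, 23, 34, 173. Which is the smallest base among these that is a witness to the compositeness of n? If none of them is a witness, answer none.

n − 1 = 186 = 2^1 · 93, so s = 1 and d = 93.
Base 17: x_0 = 17^93 mod 187 = 51. x_0 ∉ {1, 186} and s = 1, so 17 is a Miller–Rabin witness and 187 is composite.
Base 23: x_0 = 23^93 mod 187 = 78. x_0 ∉ {1, 186} and s = 1, so 23 is a Miller–Rabin witness and 187 is composite.
Base 34: x_0 = 34^93 mod 187 = 34. x_0 ∉ {1, 186} and s = 1, so 34 is a Miller–Rabin witness and 187 is composite.
Base 173: x_0 = 173^93 mod 187 = 182. x_0 ∉ {1, 186} and s = 1, so 173 is a Miller–Rabin witness and 187 is composite.
The smallest witness among the given bases is 17.

17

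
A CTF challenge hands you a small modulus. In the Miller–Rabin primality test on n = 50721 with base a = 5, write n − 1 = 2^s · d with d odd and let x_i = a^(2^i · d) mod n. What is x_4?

8317

n − 1 = 50720 = 2^5 · 1585, so s = 5 and d = 1585.
x_0 = 5^1585 mod 50721 = 2300.
x_1 = 2300^2 mod 50721 = 15016.
x_2 = 15016^2 mod 50721 = 25411.
x_3 = 25411^2 mod 50721 = 40591.
x_4 = 40591^2 mod 50721 = 8317.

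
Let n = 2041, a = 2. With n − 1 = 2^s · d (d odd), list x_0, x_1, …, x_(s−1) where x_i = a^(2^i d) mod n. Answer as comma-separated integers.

996, 90, 1977

n − 1 = 2040 = 2^3 · 255, so s = 3 and d = 255.
x_0 = 2^255 mod 2041 = 996.
x_1 = 996^2 mod 2041 = 90.
x_2 = 90^2 mod 2041 = 1977.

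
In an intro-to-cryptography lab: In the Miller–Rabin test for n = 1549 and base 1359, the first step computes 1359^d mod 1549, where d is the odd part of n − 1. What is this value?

1548

n − 1 = 1548 = 2^2 · 387, so s = 2 and d = 387.
1359^387 mod 1549 = 1548.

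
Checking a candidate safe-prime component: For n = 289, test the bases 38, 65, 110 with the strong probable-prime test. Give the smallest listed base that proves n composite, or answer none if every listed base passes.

n − 1 = 288 = 2^5 · 9, so s = 5 and d = 9.
Base 38: x_0 = 38^9 mod 289 = 38. x_0 is neither 1 nor 288, so continue squaring. x_1 = 38^2 mod 289 = 288. x_1 ≡ −1, so 38 is not a witness.
Base 65: x_0 = 65^9 mod 289 = 224. x_0 is neither 1 nor 288, so continue squaring. x_1 = 224^2 mod 289 = 179. x_2 = 179^2 mod 289 = 251. x_3 = 251^2 mod 289 = 288. x_3 ≡ −1, so 65 is not a witness.
Base 110: x_0 = 110^9 mod 289 = 110. x_0 is neither 1 nor 288, so continue squaring. x_1 = 110^2 mod 289 = 251. x_2 = 251^2 mod 289 = 288. x_2 ≡ −1, so 110 is not a witness.
No listed base is a witness for 289.

none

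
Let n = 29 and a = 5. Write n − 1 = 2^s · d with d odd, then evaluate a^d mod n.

28

n − 1 = 28 = 2^2 · 7, so s = 2 and d = 7.
5^7 mod 29 = 28.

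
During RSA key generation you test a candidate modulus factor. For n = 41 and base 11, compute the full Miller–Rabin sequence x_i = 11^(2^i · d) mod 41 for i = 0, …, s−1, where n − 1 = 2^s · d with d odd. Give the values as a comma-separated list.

n − 1 = 40 = 2^3 · 5, so s = 3 and d = 5.
x_0 = 11^5 mod 41 = 3.
x_1 = 3^2 mod 41 = 9.
x_2 = 9^2 mod 41 = 40.

3, 9, 40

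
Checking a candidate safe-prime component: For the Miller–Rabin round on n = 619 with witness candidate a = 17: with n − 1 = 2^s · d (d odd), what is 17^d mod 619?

n − 1 = 618 = 2^1 · 309, so s = 1 and d = 309.
17^309 mod 619 = 618.

618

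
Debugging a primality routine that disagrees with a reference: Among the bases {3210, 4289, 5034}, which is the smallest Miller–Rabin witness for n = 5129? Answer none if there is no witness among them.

3210

n − 1 = 5128 = 2^3 · 641, so s = 3 and d = 641.
Base 3210: x_0 = 3210^641 mod 5129 = 4359. x_0 is neither 1 nor 5128, so continue squaring. x_1 = 4359^2 mod 5129 = 3065. x_2 = 3065^2 mod 5129 = 3026. Reached i = s−1 = 2 without hitting −1: 3210 is a Miller–Rabin witness and 5129 is composite.
Base 4289: x_0 = 4289^641 mod 5129 = 3999. x_0 is neither 1 nor 5128, so continue squaring. x_1 = 3999^2 mod 5129 = 4908. x_2 = 4908^2 mod 5129 = 2680. Reached i = s−1 = 2 without hitting −1: 4289 is a Miller–Rabin witness and 5129 is composite.
Base 5034: x_0 = 5034^641 mod 5129 = 801. x_0 is neither 1 nor 5128, so continue squaring. x_1 = 801^2 mod 5129 = 476. x_2 = 476^2 mod 5129 = 900. Reached i = s−1 = 2 without hitting −1: 5034 is a Miller–Rabin witness and 5129 is composite.
The smallest witness among the given bases is 3210.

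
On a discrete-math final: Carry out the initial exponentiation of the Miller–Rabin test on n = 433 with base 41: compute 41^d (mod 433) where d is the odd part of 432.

n − 1 = 432 = 2^4 · 27, so s = 4 and d = 27.
41^27 mod 433 = 254.

254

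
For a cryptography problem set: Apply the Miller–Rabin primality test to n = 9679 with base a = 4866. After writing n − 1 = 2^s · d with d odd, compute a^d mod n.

n − 1 = 9678 = 2^1 · 4839, so s = 1 and d = 4839.
4866^4839 mod 9679 = 9678.

9678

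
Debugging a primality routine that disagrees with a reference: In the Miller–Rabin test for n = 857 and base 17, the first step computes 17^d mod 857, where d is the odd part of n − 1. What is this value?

188

n − 1 = 856 = 2^3 · 107, so s = 3 and d = 107.
By repeated squaring, 17^107 ≡ 188 (mod 857).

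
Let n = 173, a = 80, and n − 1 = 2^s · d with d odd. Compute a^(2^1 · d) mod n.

172

n − 1 = 172 = 2^2 · 43, so s = 2 and d = 43.
x_0 = 80^43 mod 173 = 93.
x_1 = 93^2 mod 173 = 172.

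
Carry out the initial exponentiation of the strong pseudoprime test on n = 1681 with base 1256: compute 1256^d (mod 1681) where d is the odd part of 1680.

875

n − 1 = 1680 = 2^4 · 105, so s = 4 and d = 105.
1256^105 mod 1681 = 875.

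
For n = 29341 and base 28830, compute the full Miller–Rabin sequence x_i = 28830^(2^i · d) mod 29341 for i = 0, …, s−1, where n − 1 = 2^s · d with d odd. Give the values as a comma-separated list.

n − 1 = 29340 = 2^2 · 7335, so s = 2 and d = 7335.
x_0 = 28830^7335 mod 29341 = 25975.
x_1 = 25975^2 mod 29341 = 4330.

25975, 4330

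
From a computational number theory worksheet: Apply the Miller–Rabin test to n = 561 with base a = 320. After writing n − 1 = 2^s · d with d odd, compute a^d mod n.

551

n − 1 = 560 = 2^4 · 35, so s = 4 and d = 35.
Repeated squaring mod 561: 320^1 ≡ 320, 320^2 ≡ 298, 320^4 ≡ 166, 320^8 ≡ 67, 320^16 ≡ 1, 320^32 ≡ 1.
35 = 32 + 2 + 1, so 320^35 ≡ 1·298·320 ≡ 551 (mod 561).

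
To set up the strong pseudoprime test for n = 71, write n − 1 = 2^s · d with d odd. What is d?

Halving: 70 → 35; 35 is odd.
So 70 = 2^1 · 35.

35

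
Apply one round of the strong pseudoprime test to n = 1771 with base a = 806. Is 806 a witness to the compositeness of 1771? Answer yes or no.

no

n − 1 = 1770 = 2^1 · 885, so s = 1 and d = 885.
Repeated squaring mod 1771: 806^1 ≡ 806, 806^2 ≡ 1450, 806^4 ≡ 323, 806^8 ≡ 1611, 806^16 ≡ 806, 806^32 ≡ 1450, 806^64 ≡ 323, 806^128 ≡ 1611, 806^256 ≡ 806, 806^512 ≡ 1450.
885 = 512 + 256 + 64 + 32 + 16 + 4 + 1, so 806^885 ≡ 1450·806·323·1450·806·323·806 ≡ 1 (mod 1771).
x_0 = 806^885 mod 1771 = 1.
x_0 = 1, so 806 is not a witness.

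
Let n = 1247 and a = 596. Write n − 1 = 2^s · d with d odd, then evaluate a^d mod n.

523

n − 1 = 1246 = 2^1 · 623, so s = 1 and d = 623.
596^623 mod 1247 = 523.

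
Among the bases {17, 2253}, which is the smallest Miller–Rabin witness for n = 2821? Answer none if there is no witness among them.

none

n − 1 = 2820 = 2^2 · 705, so s = 2 and d = 705.
Base 17: x_0 = 17^705 mod 2821 = 2820. x_0 = 2820 ≡ −1, so 17 is not a witness.
Base 2253: x_0 = 2253^705 mod 2821 = 2820. x_0 = 2820 ≡ −1, so 2253 is not a witness.
No listed base is a witness for 2821.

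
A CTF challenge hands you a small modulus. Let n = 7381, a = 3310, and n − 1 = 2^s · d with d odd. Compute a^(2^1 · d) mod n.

n − 1 = 7380 = 2^2 · 1845, so s = 2 and d = 1845.
Repeated squaring mod 7381: 3310^1 ≡ 3310, 3310^2 ≡ 2696, 3310^4 ≡ 5512, 3310^8 ≡ 1948, 3310^16 ≡ 870, 3310^32 ≡ 4038, 3310^64 ≡ 815, 3310^128 ≡ 7316, 3310^256 ≡ 4225, 3310^512 ≡ 3367, 3310^1024 ≡ 6854.
1845 = 1024 + 512 + 256 + 32 + 16 + 4 + 1, so 3310^1845 ≡ 6854·3367·4225·4038·870·5512·3310 ≡ 5796 (mod 7381).
x_0 = 5796.
x_1 = 5796^2 mod 7381 = 2685.

2685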